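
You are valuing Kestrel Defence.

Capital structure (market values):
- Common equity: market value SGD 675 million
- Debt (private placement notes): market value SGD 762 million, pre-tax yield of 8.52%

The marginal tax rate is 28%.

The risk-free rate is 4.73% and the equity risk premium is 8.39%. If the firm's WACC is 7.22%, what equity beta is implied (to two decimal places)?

Total capital V = 675 + 762 = 1437.
Equity weight = 675/1437 = 0.4697.
Private placement notes weight = 762/1437 = 0.5303.
Debt contribution = 0.5303 × 8.52% × (1 − 28%) = 3.2529%.
Required equity contribution = 7.22% − 3.2529% = 3.9671%  ⇒  Re = 8.4455%.
CAPM: 8.4455% = 4.73% + β × 8.39%  ⇒  β = 0.4429.

0.44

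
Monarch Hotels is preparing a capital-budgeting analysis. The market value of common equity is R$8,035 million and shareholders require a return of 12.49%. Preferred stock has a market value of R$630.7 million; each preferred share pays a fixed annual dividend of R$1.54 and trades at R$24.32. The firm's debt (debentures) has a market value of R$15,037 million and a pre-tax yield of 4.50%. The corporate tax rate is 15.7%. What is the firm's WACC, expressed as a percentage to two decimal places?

Cost of preferred: Rp = 1.54 / 24.32 = 6.3322%.
Total capital V = 8035 + 630.7 + 15037 = 23702.7.
Equity: weight = 8035/23702.7 = 0.3390; cost = 12.49%.
Preferred: weight = 630.7/23702.7 = 0.0266; cost = 6.3322%.
Debentures: weight = 15037/23702.7 = 0.6344; after-tax cost = 4.5% × (1 − 15.7%) = 3.7935%.
WACC = 0.3390 × 12.4900% + 0.0266 × 6.3322% + 0.6344 × 3.7935% = 6.8091%.

6.81%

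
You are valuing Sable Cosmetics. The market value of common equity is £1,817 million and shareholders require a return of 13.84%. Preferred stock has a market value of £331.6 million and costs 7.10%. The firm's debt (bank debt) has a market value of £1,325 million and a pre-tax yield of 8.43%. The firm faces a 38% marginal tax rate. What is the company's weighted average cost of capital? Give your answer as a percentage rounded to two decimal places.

9.91%

Total capital V = 1817 + 331.6 + 1325 = 3473.6.
Equity: weight = 1817/3473.6 = 0.5231; cost = 13.84%.
Preferred: weight = 331.6/3473.6 = 0.0955; cost = 7.1%.
Bank debt: weight = 1325/3473.6 = 0.3814; after-tax cost = 8.43% × (1 − 38%) = 5.2266%.
WACC = 0.5231 × 13.8400% + 0.0955 × 7.1000% + 0.3814 × 5.2266% = 9.9110%.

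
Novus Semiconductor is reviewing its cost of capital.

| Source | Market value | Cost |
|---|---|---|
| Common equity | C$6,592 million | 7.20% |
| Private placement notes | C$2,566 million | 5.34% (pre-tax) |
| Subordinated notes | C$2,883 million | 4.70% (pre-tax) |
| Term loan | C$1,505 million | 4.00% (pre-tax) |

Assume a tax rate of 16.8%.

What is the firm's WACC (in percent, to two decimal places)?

Total capital V = 6592 + 2566 + 2883 + 1505 = 13546.
Equity: weight = 6592/13546 = 0.4866; cost = 7.2%.
Private placement notes: weight = 2566/13546 = 0.1894; after-tax cost = 5.34% × (1 − 16.8%) = 4.4429%.
Subordinated notes: weight = 2883/13546 = 0.2128; after-tax cost = 4.7% × (1 − 16.8%) = 3.9104%.
Term loan: weight = 1505/13546 = 0.1111; after-tax cost = 4% × (1 − 16.8%) = 3.3280%.
WACC = 0.4866 × 7.2000% + 0.1894 × 4.4429% + 0.2128 × 3.9104% + 0.1111 × 3.3280% = 5.5474%.

5.55%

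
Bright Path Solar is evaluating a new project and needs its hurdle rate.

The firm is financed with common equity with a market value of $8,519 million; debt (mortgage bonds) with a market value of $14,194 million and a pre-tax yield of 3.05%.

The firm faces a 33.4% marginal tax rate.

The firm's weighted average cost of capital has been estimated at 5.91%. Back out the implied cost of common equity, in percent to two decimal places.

12.37%

Total capital V = 8519 + 14194 = 22713.
Equity weight = 8519/22713 = 0.3751.
Mortgage bonds weight = 14194/22713 = 0.6249.
Debt contribution = 0.6249 × 3.05% × (1 − 33.4%) = 1.2694%.
Required equity contribution = 5.91% − 1.2694% = 4.6406%.
Re = 4.6406% / 0.3751 = 12.3725%.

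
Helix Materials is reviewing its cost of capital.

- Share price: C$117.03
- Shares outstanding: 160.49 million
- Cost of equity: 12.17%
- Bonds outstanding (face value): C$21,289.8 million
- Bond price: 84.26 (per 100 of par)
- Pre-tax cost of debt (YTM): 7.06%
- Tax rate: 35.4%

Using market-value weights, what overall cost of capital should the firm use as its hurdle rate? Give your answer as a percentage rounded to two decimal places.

8.45%

Market value of equity E = 117.03 × 160.49m = 18782.1447m. Market value of debt D = 21289.8m × 84.26/100 = 17938.78548m.
Total capital V = 18782.1447 + 17938.78548 = 36720.93018.
Equity: weight = 18782.1447/36720.93018 = 0.5115; cost = 12.17%.
Bonds outstanding: weight = 17938.78548/36720.93018 = 0.4885; after-tax cost = 7.06% × (1 − 35.4%) = 4.5608%.
WACC = 0.5115 × 12.1700% + 0.4885 × 4.5608% = 8.4528%.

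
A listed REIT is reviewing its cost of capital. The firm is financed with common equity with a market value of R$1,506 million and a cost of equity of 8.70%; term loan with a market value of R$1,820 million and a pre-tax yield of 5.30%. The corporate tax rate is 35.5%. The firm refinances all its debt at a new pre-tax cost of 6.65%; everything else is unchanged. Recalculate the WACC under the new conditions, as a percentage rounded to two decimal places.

After the change:
Total capital V = 1506 + 1820 = 3326.
Equity: weight = 1506/3326 = 0.4528; cost = 8.7%.
Term loan: weight = 1820/3326 = 0.5472; after-tax cost = 6.65% × (1 − 35.5%) = 4.2893%.
WACC = 0.4528 × 8.7000% + 0.5472 × 4.2893% = 6.2864%.

6.29%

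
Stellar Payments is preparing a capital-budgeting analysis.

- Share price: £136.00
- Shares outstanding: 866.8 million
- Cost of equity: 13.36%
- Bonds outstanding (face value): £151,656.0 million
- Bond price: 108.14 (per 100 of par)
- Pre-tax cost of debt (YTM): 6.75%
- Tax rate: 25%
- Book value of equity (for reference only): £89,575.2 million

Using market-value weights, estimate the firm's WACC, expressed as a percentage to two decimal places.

Market value of equity E = 136.0 × 866.8m = 117884.8m. Market value of debt D = 151656m × 108.14/100 = 164000.7984m.
Total capital V = 117884.8 + 164000.7984 = 281885.5984.
Equity: weight = 117884.8/281885.5984 = 0.4182; cost = 13.36%.
Bonds outstanding: weight = 164000.7984/281885.5984 = 0.5818; after-tax cost = 6.75% × (1 − 25%) = 5.0625%.
WACC = 0.4182 × 13.3600% + 0.5818 × 5.0625% = 8.5325%.

8.53%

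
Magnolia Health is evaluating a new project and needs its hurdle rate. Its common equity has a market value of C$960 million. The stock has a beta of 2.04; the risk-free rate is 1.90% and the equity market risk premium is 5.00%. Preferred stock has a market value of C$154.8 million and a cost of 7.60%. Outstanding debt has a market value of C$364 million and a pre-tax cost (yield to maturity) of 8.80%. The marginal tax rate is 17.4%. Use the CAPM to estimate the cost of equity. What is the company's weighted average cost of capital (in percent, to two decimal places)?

10.44%

Cost of equity via CAPM: Re = 1.9% + 2.04 × 5.0% = 12.1000%.
Total capital V = 960 + 154.8 + 364 = 1478.8.
Equity: weight = 960/1478.8 = 0.6492; cost = 12.1%.
Preferred: weight = 154.8/1478.8 = 0.1047; cost = 7.6%.
Debt: weight = 364/1478.8 = 0.2461; after-tax cost = 8.8% × (1 − 17.4%) = 7.2688%.
WACC = 0.6492 × 12.1000% + 0.1047 × 7.6000% + 0.2461 × 7.2688% = 10.4398%.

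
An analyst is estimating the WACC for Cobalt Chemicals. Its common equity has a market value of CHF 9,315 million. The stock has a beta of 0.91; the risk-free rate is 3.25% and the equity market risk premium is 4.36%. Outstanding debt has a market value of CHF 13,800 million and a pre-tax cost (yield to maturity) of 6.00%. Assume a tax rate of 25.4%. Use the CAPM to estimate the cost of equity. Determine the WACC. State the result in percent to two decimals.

Cost of equity via CAPM: Re = 3.25% + 0.91 × 4.36% = 7.2176%.
Total capital V = 9315 + 13800 = 23115.
Equity: weight = 9315/23115 = 0.4030; cost = 7.2176%.
Debt: weight = 13800/23115 = 0.5970; after-tax cost = 6% × (1 − 25.4%) = 4.4760%.
WACC = 0.4030 × 7.2176% + 0.5970 × 4.4760% = 5.5808%.

5.58%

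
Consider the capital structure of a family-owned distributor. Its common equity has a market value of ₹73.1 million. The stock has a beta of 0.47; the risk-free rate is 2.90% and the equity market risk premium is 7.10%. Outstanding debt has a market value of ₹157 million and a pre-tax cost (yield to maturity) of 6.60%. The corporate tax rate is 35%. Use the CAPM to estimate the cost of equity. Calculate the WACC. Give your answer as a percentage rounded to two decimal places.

4.91%

Cost of equity via CAPM: Re = 2.9% + 0.47 × 7.1% = 6.2370%.
Total capital V = 73.1 + 157 = 230.1.
Equity: weight = 73.1/230.1 = 0.3177; cost = 6.237%.
Debt: weight = 157/230.1 = 0.6823; after-tax cost = 6.6% × (1 − 35%) = 4.2900%.
WACC = 0.3177 × 6.2370% + 0.6823 × 4.2900% = 4.9085%.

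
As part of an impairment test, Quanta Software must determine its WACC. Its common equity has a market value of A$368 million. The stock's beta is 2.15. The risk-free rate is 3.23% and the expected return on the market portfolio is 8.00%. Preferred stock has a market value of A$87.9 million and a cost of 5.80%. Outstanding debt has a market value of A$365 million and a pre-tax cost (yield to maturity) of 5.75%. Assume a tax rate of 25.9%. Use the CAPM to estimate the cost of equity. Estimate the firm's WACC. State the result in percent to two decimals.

8.56%

Market risk premium = 8.0% − 3.23% = 4.77%.
Cost of equity via CAPM: Re = 3.23% + 2.15 × 4.77% = 13.4855%.
Total capital V = 368 + 87.9 + 365 = 820.9.
Equity: weight = 368/820.9 = 0.4483; cost = 13.4855%.
Preferred: weight = 87.9/820.9 = 0.1071; cost = 5.8%.
Debt: weight = 365/820.9 = 0.4446; after-tax cost = 5.75% × (1 − 25.9%) = 4.2607%.
WACC = 0.4483 × 13.4855% + 0.1071 × 5.8000% + 0.4446 × 4.2607% = 8.5609%.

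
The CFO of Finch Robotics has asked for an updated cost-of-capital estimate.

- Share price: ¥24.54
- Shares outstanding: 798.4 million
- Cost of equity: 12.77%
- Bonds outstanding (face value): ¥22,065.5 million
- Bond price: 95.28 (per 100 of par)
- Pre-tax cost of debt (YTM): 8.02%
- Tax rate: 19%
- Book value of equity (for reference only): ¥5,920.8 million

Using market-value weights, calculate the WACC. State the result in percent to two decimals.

Market value of equity E = 24.54 × 798.4m = 19592.736m. Market value of debt D = 22065.5m × 95.28/100 = 21024.0084m.
Total capital V = 19592.736 + 21024.0084 = 40616.7444.
Equity: weight = 19592.736/40616.7444 = 0.4824; cost = 12.77%.
Bonds outstanding: weight = 21024.0084/40616.7444 = 0.5176; after-tax cost = 8.02% × (1 − 19%) = 6.4962%.
WACC = 0.4824 × 12.7700% + 0.5176 × 6.4962% = 9.5226%.

9.52%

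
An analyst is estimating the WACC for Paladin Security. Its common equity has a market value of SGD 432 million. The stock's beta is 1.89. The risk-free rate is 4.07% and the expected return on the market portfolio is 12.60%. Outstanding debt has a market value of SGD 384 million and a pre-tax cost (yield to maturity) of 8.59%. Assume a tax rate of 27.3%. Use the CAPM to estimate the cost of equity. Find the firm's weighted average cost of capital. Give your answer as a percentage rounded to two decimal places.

Market risk premium = 12.6% − 4.07% = 8.53%.
Cost of equity via CAPM: Re = 4.07% + 1.89 × 8.53% = 20.1917%.
Total capital V = 432 + 384 = 816.
Equity: weight = 432/816 = 0.5294; cost = 20.1917%.
Debt: weight = 384/816 = 0.4706; after-tax cost = 8.59% × (1 − 27.3%) = 6.2449%.
WACC = 0.5294 × 20.1917% + 0.4706 × 6.2449% = 13.6285%.

13.63%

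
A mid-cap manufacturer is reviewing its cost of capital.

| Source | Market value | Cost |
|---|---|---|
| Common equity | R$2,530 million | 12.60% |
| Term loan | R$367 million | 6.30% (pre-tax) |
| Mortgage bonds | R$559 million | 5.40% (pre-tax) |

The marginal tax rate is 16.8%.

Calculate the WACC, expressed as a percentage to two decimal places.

Total capital V = 2530 + 367 + 559 = 3456.
Equity: weight = 2530/3456 = 0.7321; cost = 12.6%.
Term loan: weight = 367/3456 = 0.1062; after-tax cost = 6.3% × (1 − 16.8%) = 5.2416%.
Mortgage bonds: weight = 559/3456 = 0.1617; after-tax cost = 5.4% × (1 − 16.8%) = 4.4928%.
WACC = 0.7321 × 12.6000% + 0.1062 × 5.2416% + 0.1617 × 4.4928% = 10.5073%.

10.51%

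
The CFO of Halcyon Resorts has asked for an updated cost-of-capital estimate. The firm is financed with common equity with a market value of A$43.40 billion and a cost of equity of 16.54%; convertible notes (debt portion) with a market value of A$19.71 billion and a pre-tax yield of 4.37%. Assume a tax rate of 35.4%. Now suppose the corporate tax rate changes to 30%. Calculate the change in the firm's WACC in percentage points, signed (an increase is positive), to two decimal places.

Current WACC:
Total capital V = 43.4 + 19.71 = 63.11.
Equity: weight = 43.4/63.11 = 0.6877; cost = 16.54%.
Convertible notes (debt portion): weight = 19.71/63.11 = 0.3123; after-tax cost = 4.37% × (1 − 35.4%) = 2.8230%.
WACC = 0.6877 × 16.5400% + 0.3123 × 2.8230% = 12.2560%.
After the change:
Total capital V = 43.4 + 19.71 = 63.11.
Equity: weight = 43.4/63.11 = 0.6877; cost = 16.54%.
Convertible notes (debt portion): weight = 19.71/63.11 = 0.3123; after-tax cost = 4.37% × (1 − 30%) = 3.0590%.
WACC = 0.6877 × 16.5400% + 0.3123 × 3.0590% = 12.3297%.
Change in WACC = 12.3297% − 12.2560% = 0.0737 pp.

+0.07 pp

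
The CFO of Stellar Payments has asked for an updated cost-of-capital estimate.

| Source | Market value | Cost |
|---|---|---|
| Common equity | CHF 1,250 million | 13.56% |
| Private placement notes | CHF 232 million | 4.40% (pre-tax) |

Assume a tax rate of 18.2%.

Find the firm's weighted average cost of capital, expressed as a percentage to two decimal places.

12.00%

Total capital V = 1250 + 232 = 1482.
Equity: weight = 1250/1482 = 0.8435; cost = 13.56%.
Private placement notes: weight = 232/1482 = 0.1565; after-tax cost = 4.4% × (1 − 18.2%) = 3.5992%.
WACC = 0.8435 × 13.5600% + 0.1565 × 3.5992% = 12.0007%.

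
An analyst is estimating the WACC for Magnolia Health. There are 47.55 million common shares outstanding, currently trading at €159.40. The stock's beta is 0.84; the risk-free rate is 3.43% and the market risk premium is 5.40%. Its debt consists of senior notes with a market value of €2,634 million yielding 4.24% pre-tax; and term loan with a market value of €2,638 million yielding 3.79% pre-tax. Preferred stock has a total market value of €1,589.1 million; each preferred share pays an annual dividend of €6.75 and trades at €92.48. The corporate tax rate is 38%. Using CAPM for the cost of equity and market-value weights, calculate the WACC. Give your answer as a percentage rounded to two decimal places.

Cost of equity via CAPM: Re = 3.43% + 0.84 × 5.4% = 7.9660%.
Cost of preferred: Rp = 6.75 / 92.48 = 7.2989%.
Market value of equity E = 159.4 × 47.55m = 7579.47m.
Total capital V = 7579.47 + 1589.1 + 2634 + 2638 = 14440.57.
Equity: weight = 7579.47/14440.57 = 0.5249; cost = 7.966%.
Preferred: weight = 1589.1/14440.57 = 0.1100; cost = 7.2989%.
Senior notes: weight = 2634/14440.57 = 0.1824; after-tax cost = 4.24% × (1 − 38%) = 2.6288%.
Term loan: weight = 2638/14440.57 = 0.1827; after-tax cost = 3.79% × (1 − 38%) = 2.3498%.
WACC = 0.5249 × 7.9660% + 0.1100 × 7.2989% + 0.1824 × 2.6288% + 0.1827 × 2.3498% = 5.8931%.

5.89%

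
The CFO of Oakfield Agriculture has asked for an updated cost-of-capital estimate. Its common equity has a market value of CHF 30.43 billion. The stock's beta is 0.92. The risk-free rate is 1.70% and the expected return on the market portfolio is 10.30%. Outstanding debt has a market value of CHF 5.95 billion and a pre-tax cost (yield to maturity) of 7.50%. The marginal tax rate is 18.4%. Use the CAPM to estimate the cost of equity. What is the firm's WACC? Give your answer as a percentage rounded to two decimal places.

9.04%

Market risk premium = 10.3% − 1.7% = 8.6%.
Cost of equity via CAPM: Re = 1.7% + 0.92 × 8.6% = 9.6120%.
Total capital V = 30.43 + 5.95 = 36.38.
Equity: weight = 30.43/36.38 = 0.8364; cost = 9.612%.
Debt: weight = 5.95/36.38 = 0.1636; after-tax cost = 7.5% × (1 − 18.4%) = 6.1200%.
WACC = 0.8364 × 9.6120% + 0.1636 × 6.1200% = 9.0409%.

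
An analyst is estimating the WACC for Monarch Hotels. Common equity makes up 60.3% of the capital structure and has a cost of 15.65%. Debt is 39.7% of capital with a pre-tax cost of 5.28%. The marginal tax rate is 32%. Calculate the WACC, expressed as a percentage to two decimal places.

10.86%

After-tax cost of debt = 5.28% × (1 − 32%) = 3.5904%.
WACC = 0.603 × 15.6500% + 0.397 × 3.5904% = 10.8623%.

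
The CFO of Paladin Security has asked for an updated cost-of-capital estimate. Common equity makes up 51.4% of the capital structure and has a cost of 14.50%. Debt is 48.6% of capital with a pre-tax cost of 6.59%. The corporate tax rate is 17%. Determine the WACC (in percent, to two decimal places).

10.11%

After-tax cost of debt = 6.59% × (1 − 17%) = 5.4697%.
WACC = 0.514 × 14.5000% + 0.486 × 5.4697% = 10.1113%.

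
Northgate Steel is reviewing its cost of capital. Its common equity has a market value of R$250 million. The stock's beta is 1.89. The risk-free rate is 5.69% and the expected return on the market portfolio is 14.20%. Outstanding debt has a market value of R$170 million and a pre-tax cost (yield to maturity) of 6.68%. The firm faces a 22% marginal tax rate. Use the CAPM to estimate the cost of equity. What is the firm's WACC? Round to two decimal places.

Market risk premium = 14.2% − 5.69% = 8.51%.
Cost of equity via CAPM: Re = 5.69% + 1.89 × 8.51% = 21.7739%.
Total capital V = 250 + 170 = 420.
Equity: weight = 250/420 = 0.5952; cost = 21.7739%.
Debt: weight = 170/420 = 0.4048; after-tax cost = 6.68% × (1 − 22%) = 5.2104%.
WACC = 0.5952 × 21.7739% + 0.4048 × 5.2104% = 15.0696%.

15.07%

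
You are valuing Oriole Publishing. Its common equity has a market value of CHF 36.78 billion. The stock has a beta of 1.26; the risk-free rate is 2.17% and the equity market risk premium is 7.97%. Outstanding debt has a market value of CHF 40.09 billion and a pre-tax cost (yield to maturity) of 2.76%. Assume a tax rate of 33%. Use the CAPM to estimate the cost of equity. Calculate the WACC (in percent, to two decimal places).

Cost of equity via CAPM: Re = 2.17% + 1.26 × 7.97% = 12.2122%.
Total capital V = 36.78 + 40.09 = 76.87.
Equity: weight = 36.78/76.87 = 0.4785; cost = 12.2122%.
Debt: weight = 40.09/76.87 = 0.5215; after-tax cost = 2.76% × (1 − 33%) = 1.8492%.
WACC = 0.4785 × 12.2122% + 0.5215 × 1.8492% = 6.8076%.

6.81%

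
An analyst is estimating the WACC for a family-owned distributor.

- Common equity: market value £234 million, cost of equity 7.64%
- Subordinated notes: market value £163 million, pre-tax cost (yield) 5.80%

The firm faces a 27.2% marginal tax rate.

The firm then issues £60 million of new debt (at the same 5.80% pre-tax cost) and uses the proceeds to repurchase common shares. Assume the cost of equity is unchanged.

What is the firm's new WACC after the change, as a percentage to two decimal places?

After the change:
Total capital V = 174 + 223 = 397.
Equity: weight = 174/397 = 0.4383; cost = 7.64%.
Subordinated notes: weight = 223/397 = 0.5617; after-tax cost = 5.8% × (1 − 27.2%) = 4.2224%.
WACC = 0.4383 × 7.6400% + 0.5617 × 4.2224% = 5.7203%.

5.72%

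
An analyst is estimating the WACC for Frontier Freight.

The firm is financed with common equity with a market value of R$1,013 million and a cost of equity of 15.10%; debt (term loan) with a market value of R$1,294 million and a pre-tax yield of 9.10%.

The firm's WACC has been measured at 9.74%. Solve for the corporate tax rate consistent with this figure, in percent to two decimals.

Total capital V = 1013 + 1294 = 2307.
Equity weight = 1013/2307 = 0.4391.
Term loan weight = 1294/2307 = 0.5609.
Equity contribution = 0.4391 × 15.1% = 6.6304%.
Debt contribution must be 9.74% − 6.6304% = 3.1096%.
0.5609 × 9.1% × (1 − T) = 3.1096%  ⇒  (1 − T) = 0.6092.
T = 39.0774%.

39.08%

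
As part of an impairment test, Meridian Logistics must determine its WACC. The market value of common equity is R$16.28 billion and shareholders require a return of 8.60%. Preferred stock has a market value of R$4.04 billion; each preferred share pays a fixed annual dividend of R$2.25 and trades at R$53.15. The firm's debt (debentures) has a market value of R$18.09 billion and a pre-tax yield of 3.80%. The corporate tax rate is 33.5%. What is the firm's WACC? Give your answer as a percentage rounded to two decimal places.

5.28%

Cost of preferred: Rp = 2.25 / 53.15 = 4.2333%.
Total capital V = 16.28 + 4.04 + 18.09 = 38.41.
Equity: weight = 16.28/38.41 = 0.4238; cost = 8.6%.
Preferred: weight = 4.04/38.41 = 0.1052; cost = 4.2333%.
Debentures: weight = 18.09/38.41 = 0.4710; after-tax cost = 3.8% × (1 − 33.5%) = 2.5270%.
WACC = 0.4238 × 8.6000% + 0.1052 × 4.2333% + 0.4710 × 2.5270% = 5.2805%.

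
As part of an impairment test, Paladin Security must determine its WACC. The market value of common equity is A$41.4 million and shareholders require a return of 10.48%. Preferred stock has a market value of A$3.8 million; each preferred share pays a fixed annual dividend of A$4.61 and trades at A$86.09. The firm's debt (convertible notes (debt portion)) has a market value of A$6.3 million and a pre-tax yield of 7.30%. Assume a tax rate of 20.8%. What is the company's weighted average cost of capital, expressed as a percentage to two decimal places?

9.53%

Cost of preferred: Rp = 4.61 / 86.09 = 5.3549%.
Total capital V = 41.4 + 3.8 + 6.3 = 51.5.
Equity: weight = 41.4/51.5 = 0.8039; cost = 10.48%.
Preferred: weight = 3.8/51.5 = 0.0738; cost = 5.3549%.
Convertible notes (debt portion): weight = 6.3/51.5 = 0.1223; after-tax cost = 7.3% × (1 − 20.8%) = 5.7816%.
WACC = 0.8039 × 10.4800% + 0.0738 × 5.3549% + 0.1223 × 5.7816% = 9.5271%.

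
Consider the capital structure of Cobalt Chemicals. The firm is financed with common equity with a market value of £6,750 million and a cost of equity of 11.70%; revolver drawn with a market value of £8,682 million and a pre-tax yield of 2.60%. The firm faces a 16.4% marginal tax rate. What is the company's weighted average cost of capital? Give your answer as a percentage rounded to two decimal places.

Total capital V = 6750 + 8682 = 15432.
Equity: weight = 6750/15432 = 0.4374; cost = 11.7%.
Revolver drawn: weight = 8682/15432 = 0.5626; after-tax cost = 2.6% × (1 − 16.4%) = 2.1736%.
WACC = 0.4374 × 11.7000% + 0.5626 × 2.1736% = 6.3405%.

6.34%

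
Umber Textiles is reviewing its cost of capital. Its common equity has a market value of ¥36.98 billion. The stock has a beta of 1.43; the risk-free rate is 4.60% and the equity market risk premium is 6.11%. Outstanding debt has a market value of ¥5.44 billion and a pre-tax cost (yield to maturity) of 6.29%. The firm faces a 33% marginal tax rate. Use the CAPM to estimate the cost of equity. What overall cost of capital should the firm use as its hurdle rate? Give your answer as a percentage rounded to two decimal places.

12.17%

Cost of equity via CAPM: Re = 4.6% + 1.43 × 6.11% = 13.3373%.
Total capital V = 36.98 + 5.44 = 42.42.
Equity: weight = 36.98/42.42 = 0.8718; cost = 13.3373%.
Debt: weight = 5.44/42.42 = 0.1282; after-tax cost = 6.29% × (1 − 33%) = 4.2143%.
WACC = 0.8718 × 13.3373% + 0.1282 × 4.2143% = 12.1674%.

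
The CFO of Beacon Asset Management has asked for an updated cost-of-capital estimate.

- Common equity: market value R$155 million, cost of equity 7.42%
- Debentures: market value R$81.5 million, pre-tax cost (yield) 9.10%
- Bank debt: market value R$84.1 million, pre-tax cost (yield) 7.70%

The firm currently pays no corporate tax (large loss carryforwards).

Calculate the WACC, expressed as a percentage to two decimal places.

Total capital V = 155 + 81.5 + 84.1 = 320.6.
Equity: weight = 155/320.6 = 0.4835; cost = 7.42%.
Debentures: weight = 81.5/320.6 = 0.2542; after-tax cost = 9.1% × (1 − 0%) = 9.1000%.
Bank debt: weight = 84.1/320.6 = 0.2623; after-tax cost = 7.7% × (1 − 0%) = 7.7000%.
WACC = 0.4835 × 7.4200% + 0.2542 × 9.1000% + 0.2623 × 7.7000% = 7.9205%.

7.92%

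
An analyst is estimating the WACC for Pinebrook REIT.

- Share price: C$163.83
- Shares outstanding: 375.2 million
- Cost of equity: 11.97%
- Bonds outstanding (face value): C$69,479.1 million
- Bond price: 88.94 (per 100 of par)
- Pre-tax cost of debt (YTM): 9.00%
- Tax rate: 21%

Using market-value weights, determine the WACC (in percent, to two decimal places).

9.53%

Market value of equity E = 163.83 × 375.2m = 61469.016m. Market value of debt D = 69479.1m × 88.94/100 = 61794.71154m.
Total capital V = 61469.016 + 61794.71154 = 123263.72754.
Equity: weight = 61469.016/123263.72754 = 0.4987; cost = 11.97%.
Bonds outstanding: weight = 61794.71154/123263.72754 = 0.5013; after-tax cost = 9% × (1 − 21%) = 7.1100%.
WACC = 0.4987 × 11.9700% + 0.5013 × 7.1100% = 9.5336%.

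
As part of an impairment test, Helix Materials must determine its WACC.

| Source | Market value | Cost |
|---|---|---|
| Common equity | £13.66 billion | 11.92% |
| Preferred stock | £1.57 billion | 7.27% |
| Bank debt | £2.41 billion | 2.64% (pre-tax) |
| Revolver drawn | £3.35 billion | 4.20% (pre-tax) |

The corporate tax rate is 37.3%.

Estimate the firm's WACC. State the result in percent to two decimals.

Total capital V = 13.66 + 1.57 + 2.41 + 3.35 = 20.99.
Equity: weight = 13.66/20.99 = 0.6508; cost = 11.92%.
Preferred: weight = 1.57/20.99 = 0.0748; cost = 7.27%.
Bank debt: weight = 2.41/20.99 = 0.1148; after-tax cost = 2.64% × (1 − 37.3%) = 1.6553%.
Revolver drawn: weight = 3.35/20.99 = 0.1596; after-tax cost = 4.2% × (1 − 37.3%) = 2.6334%.
WACC = 0.6508 × 11.9200% + 0.0748 × 7.2700% + 0.1148 × 1.6553% + 0.1596 × 2.6334% = 8.9115%.

8.91%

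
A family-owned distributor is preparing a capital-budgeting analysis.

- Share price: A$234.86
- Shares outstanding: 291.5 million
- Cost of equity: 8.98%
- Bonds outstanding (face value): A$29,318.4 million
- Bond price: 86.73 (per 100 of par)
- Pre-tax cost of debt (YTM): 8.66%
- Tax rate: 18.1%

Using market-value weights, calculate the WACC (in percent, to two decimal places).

Market value of equity E = 234.86 × 291.5m = 68461.69m. Market value of debt D = 29318.4m × 86.73/100 = 25427.84832m.
Total capital V = 68461.69 + 25427.84832 = 93889.53832.
Equity: weight = 68461.69/93889.53832 = 0.7292; cost = 8.98%.
Bonds outstanding: weight = 25427.84832/93889.53832 = 0.2708; after-tax cost = 8.66% × (1 − 18.1%) = 7.0925%.
WACC = 0.7292 × 8.9800% + 0.2708 × 7.0925% = 8.4688%.

8.47%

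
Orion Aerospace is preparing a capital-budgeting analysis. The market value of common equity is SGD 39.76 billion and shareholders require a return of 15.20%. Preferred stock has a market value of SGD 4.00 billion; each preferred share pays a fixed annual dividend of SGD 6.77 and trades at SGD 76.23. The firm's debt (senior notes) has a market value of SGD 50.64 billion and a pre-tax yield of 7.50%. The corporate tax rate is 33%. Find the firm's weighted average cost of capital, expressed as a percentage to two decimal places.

9.47%

Cost of preferred: Rp = 6.77 / 76.23 = 8.8810%.
Total capital V = 39.76 + 4 + 50.64 = 94.4.
Equity: weight = 39.76/94.4 = 0.4212; cost = 15.2%.
Preferred: weight = 4/94.4 = 0.0424; cost = 8.881%.
Senior notes: weight = 50.64/94.4 = 0.5364; after-tax cost = 7.5% × (1 − 33%) = 5.0250%.
WACC = 0.4212 × 15.2000% + 0.0424 × 8.8810% + 0.5364 × 5.0250% = 9.4740%.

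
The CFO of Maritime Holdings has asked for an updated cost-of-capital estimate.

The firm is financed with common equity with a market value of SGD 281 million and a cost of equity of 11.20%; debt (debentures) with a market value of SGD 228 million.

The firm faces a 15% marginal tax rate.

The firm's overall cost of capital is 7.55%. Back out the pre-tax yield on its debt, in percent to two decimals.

3.59%

Total capital V = 281 + 228 = 509.
Equity weight = 281/509 = 0.5521.
Debentures weight = 228/509 = 0.4479.
Equity contribution = 0.5521 × 11.2% = 6.1831%.
Remaining for debt = 7.55% − 6.1831% = 1.3669%.
Rd × (1 − 15%) × 0.4479 = 1.3669%  ⇒  Rd = 3.5900%.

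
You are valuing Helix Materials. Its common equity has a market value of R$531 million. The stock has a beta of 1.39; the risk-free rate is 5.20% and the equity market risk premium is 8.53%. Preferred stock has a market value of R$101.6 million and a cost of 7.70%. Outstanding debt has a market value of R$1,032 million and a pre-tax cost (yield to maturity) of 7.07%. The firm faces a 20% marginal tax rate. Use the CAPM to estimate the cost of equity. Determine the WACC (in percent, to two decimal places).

9.42%

Cost of equity via CAPM: Re = 5.2% + 1.39 × 8.53% = 17.0567%.
Total capital V = 531 + 101.6 + 1032 = 1664.6.
Equity: weight = 531/1664.6 = 0.3190; cost = 17.0567%.
Preferred: weight = 101.6/1664.6 = 0.0610; cost = 7.7%.
Debt: weight = 1032/1664.6 = 0.6200; after-tax cost = 7.07% × (1 − 20%) = 5.6560%.
WACC = 0.3190 × 17.0567% + 0.0610 × 7.7000% + 0.6200 × 5.6560% = 9.4175%.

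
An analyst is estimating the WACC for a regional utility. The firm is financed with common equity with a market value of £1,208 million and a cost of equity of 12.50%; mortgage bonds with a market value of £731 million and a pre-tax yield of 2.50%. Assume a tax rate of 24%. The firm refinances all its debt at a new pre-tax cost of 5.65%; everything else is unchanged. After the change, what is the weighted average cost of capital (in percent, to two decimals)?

After the change:
Total capital V = 1208 + 731 = 1939.
Equity: weight = 1208/1939 = 0.6230; cost = 12.5%.
Mortgage bonds: weight = 731/1939 = 0.3770; after-tax cost = 5.65% × (1 − 24%) = 4.2940%.
WACC = 0.6230 × 12.5000% + 0.3770 × 4.2940% = 9.4064%.

9.41%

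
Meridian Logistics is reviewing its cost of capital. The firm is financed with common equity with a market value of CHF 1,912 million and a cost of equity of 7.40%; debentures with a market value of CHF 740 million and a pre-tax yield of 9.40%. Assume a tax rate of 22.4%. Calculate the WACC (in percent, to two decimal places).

Total capital V = 1912 + 740 = 2652.
Equity: weight = 1912/2652 = 0.7210; cost = 7.4%.
Debentures: weight = 740/2652 = 0.2790; after-tax cost = 9.4% × (1 − 22.4%) = 7.2944%.
WACC = 0.7210 × 7.4000% + 0.2790 × 7.2944% = 7.3705%.

7.37%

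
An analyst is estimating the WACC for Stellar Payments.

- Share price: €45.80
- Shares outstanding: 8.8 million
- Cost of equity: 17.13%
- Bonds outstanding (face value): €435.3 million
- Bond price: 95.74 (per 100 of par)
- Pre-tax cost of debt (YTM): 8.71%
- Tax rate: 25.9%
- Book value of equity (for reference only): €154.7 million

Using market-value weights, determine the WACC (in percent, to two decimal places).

Market value of equity E = 45.8 × 8.8m = 403.04m. Market value of debt D = 435.3m × 95.74/100 = 416.75622m.
Total capital V = 403.04 + 416.75622 = 819.79622.
Equity: weight = 403.04/819.79622 = 0.4916; cost = 17.13%.
Bonds outstanding: weight = 416.75622/819.79622 = 0.5084; after-tax cost = 8.71% × (1 − 25.9%) = 6.4541%.
WACC = 0.4916 × 17.1300% + 0.5084 × 6.4541% = 11.7027%.

11.70%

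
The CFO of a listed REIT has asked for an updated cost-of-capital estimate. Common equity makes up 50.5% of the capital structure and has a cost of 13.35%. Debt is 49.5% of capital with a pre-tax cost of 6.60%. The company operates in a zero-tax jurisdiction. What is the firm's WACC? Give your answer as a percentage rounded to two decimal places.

10.01%

After-tax cost of debt = 6.6% × (1 − 0%) = 6.6000%.
WACC = 0.505 × 13.3500% + 0.495 × 6.6000% = 10.0087%.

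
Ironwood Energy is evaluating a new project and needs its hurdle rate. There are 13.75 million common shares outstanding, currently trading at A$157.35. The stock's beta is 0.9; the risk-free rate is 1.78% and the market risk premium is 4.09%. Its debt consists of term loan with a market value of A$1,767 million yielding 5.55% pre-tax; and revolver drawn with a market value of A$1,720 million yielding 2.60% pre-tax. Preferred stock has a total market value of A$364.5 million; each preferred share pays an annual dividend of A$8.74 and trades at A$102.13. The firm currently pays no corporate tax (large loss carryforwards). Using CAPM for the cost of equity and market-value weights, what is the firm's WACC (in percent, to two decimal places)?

4.86%

Cost of equity via CAPM: Re = 1.78% + 0.9 × 4.09% = 5.4610%.
Cost of preferred: Rp = 8.74 / 102.13 = 8.5577%.
Market value of equity E = 157.35 × 13.75m = 2163.5625m.
Total capital V = 2163.5625 + 364.5 + 1767 + 1720 = 6015.0625.
Equity: weight = 2163.5625/6015.0625 = 0.3597; cost = 5.461%.
Preferred: weight = 364.5/6015.0625 = 0.0606; cost = 8.5577%.
Term loan: weight = 1767/6015.0625 = 0.2938; after-tax cost = 5.55% × (1 − 0%) = 5.5500%.
Revolver drawn: weight = 1720/6015.0625 = 0.2859; after-tax cost = 2.6% × (1 − 0%) = 2.6000%.
WACC = 0.3597 × 5.4610% + 0.0606 × 8.5577% + 0.2938 × 5.5500% + 0.2859 × 2.6000% = 4.8567%.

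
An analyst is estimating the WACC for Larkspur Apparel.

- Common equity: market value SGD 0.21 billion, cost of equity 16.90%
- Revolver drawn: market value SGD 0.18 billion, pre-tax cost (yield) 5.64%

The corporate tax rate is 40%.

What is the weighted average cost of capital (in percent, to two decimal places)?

Total capital V = 0.21 + 0.18 = 0.39.
Equity: weight = 0.21/0.39 = 0.5385; cost = 16.9%.
Revolver drawn: weight = 0.18/0.39 = 0.4615; after-tax cost = 5.64% × (1 − 40%) = 3.3840%.
WACC = 0.5385 × 16.9000% + 0.4615 × 3.3840% = 10.6618%.

10.66%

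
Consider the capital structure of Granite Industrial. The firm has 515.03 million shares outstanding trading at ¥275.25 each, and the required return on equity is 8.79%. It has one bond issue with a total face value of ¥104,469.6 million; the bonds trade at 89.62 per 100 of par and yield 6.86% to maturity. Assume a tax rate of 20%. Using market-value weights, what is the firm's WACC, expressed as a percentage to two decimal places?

7.48%

Market value of equity E = 275.25 × 515.03m = 141762.0075m. Market value of debt D = 104469.6m × 89.62/100 = 93625.65552m.
Total capital V = 141762.0075 + 93625.65552 = 235387.66302.
Equity: weight = 141762.0075/235387.66302 = 0.6022; cost = 8.79%.
Bonds outstanding: weight = 93625.65552/235387.66302 = 0.3978; after-tax cost = 6.86% × (1 − 20%) = 5.4880%.
WACC = 0.6022 × 8.7900% + 0.3978 × 5.4880% = 7.4766%.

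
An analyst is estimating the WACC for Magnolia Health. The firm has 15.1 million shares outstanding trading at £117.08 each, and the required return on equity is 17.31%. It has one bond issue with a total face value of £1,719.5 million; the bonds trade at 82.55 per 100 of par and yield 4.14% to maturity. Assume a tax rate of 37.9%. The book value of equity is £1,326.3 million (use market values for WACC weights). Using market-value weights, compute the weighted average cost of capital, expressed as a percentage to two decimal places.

Market value of equity E = 117.08 × 15.1m = 1767.908m. Market value of debt D = 1719.5m × 82.55/100 = 1419.44725m.
Total capital V = 1767.908 + 1419.44725 = 3187.35525.
Equity: weight = 1767.908/3187.35525 = 0.5547; cost = 17.31%.
Bonds outstanding: weight = 1419.44725/3187.35525 = 0.4453; after-tax cost = 4.14% × (1 − 37.9%) = 2.5709%.
WACC = 0.5547 × 17.3100% + 0.4453 × 2.5709% = 10.7462%.

10.75%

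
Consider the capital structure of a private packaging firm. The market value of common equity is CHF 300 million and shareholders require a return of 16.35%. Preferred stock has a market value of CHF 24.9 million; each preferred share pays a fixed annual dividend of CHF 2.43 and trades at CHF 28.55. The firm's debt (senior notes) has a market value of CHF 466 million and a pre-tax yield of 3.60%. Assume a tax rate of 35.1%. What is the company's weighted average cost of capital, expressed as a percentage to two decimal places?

7.85%

Cost of preferred: Rp = 2.43 / 28.55 = 8.5114%.
Total capital V = 300 + 24.9 + 466 = 790.9.
Equity: weight = 300/790.9 = 0.3793; cost = 16.35%.
Preferred: weight = 24.9/790.9 = 0.0315; cost = 8.5114%.
Senior notes: weight = 466/790.9 = 0.5892; after-tax cost = 3.6% × (1 − 35.1%) = 2.3364%.
WACC = 0.3793 × 16.3500% + 0.0315 × 8.5114% + 0.5892 × 2.3364% = 7.8464%.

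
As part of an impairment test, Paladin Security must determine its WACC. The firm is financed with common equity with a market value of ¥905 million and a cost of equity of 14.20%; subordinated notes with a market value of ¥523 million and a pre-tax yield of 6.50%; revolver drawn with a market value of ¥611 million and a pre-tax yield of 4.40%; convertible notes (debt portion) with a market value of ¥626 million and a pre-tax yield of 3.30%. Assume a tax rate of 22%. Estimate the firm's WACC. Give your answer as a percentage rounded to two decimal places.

Total capital V = 905 + 523 + 611 + 626 = 2665.
Equity: weight = 905/2665 = 0.3396; cost = 14.2%.
Subordinated notes: weight = 523/2665 = 0.1962; after-tax cost = 6.5% × (1 − 22%) = 5.0700%.
Revolver drawn: weight = 611/2665 = 0.2293; after-tax cost = 4.4% × (1 − 22%) = 3.4320%.
Convertible notes (debt portion): weight = 626/2665 = 0.2349; after-tax cost = 3.3% × (1 − 22%) = 2.5740%.
WACC = 0.3396 × 14.2000% + 0.1962 × 5.0700% + 0.2293 × 3.4320% + 0.2349 × 2.5740% = 7.2086%.

7.21%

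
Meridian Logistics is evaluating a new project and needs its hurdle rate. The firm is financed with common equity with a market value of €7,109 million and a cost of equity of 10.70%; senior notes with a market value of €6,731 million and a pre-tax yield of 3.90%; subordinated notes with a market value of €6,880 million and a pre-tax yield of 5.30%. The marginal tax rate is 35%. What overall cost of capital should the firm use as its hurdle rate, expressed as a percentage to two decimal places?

Total capital V = 7109 + 6731 + 6880 = 20720.
Equity: weight = 7109/20720 = 0.3431; cost = 10.7%.
Senior notes: weight = 6731/20720 = 0.3249; after-tax cost = 3.9% × (1 − 35%) = 2.5350%.
Subordinated notes: weight = 6880/20720 = 0.3320; after-tax cost = 5.3% × (1 − 35%) = 3.4450%.
WACC = 0.3431 × 10.7000% + 0.3249 × 2.5350% + 0.3320 × 3.4450% = 5.6386%.

5.64%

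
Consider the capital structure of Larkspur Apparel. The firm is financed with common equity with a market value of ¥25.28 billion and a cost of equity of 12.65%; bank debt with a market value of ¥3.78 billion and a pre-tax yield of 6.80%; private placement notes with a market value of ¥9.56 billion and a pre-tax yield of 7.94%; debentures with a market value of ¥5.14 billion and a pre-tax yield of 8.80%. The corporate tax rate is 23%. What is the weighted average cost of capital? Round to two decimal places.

9.89%

Total capital V = 25.28 + 3.78 + 9.56 + 5.14 = 43.76.
Equity: weight = 25.28/43.76 = 0.5777; cost = 12.65%.
Bank debt: weight = 3.78/43.76 = 0.0864; after-tax cost = 6.8% × (1 − 23%) = 5.2360%.
Private placement notes: weight = 9.56/43.76 = 0.2185; after-tax cost = 7.94% × (1 − 23%) = 6.1138%.
Debentures: weight = 5.14/43.76 = 0.1175; after-tax cost = 8.8% × (1 − 23%) = 6.7760%.
WACC = 0.5777 × 12.6500% + 0.0864 × 5.2360% + 0.2185 × 6.1138% + 0.1175 × 6.7760% = 9.8917%.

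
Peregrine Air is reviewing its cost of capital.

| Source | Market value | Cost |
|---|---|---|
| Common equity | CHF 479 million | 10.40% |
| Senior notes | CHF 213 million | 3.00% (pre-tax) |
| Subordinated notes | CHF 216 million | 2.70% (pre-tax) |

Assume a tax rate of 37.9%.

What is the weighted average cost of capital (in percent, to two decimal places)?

Total capital V = 479 + 213 + 216 = 908.
Equity: weight = 479/908 = 0.5275; cost = 10.4%.
Senior notes: weight = 213/908 = 0.2346; after-tax cost = 3% × (1 − 37.9%) = 1.8630%.
Subordinated notes: weight = 216/908 = 0.2379; after-tax cost = 2.7% × (1 − 37.9%) = 1.6767%.
WACC = 0.5275 × 10.4000% + 0.2346 × 1.8630% + 0.2379 × 1.6767% = 6.3222%.

6.32%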